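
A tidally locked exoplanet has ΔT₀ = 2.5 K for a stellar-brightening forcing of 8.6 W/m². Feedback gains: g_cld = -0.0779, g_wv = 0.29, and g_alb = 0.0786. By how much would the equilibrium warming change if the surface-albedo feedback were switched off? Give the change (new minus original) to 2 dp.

Original: g = 0.2907, ΔT = 2.5/(1−0.2907) = 3.5246 K.
Without surface-albedo: g' = 0.2121, ΔT' = 2.5/(1−0.2121) = 3.1730 K.
Change = 3.1730 − 3.5246 = -0.35 K.

-0.35 K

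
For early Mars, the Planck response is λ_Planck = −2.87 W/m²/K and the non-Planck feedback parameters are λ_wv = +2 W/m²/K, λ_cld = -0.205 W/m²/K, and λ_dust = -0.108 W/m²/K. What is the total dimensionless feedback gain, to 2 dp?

0.59

Convert to gains: g_wv = 2/2.87 = 0.6969; g_cld = -0.205/2.87 = -0.07143; g_dust = -0.108/2.87 = -0.03763.
Total gain g = 0.58784.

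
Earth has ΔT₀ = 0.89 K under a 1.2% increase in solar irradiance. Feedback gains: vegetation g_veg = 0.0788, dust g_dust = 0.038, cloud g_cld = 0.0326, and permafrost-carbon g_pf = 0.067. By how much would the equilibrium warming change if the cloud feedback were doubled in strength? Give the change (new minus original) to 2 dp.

Original: g = 0.2164, ΔT = 0.89/(1−0.2164) = 1.1358 K.
With doubled cloud: g' = 0.249, ΔT' = 0.89/(1−0.249) = 1.1851 K.
Change = 1.1851 − 1.1358 = 0.05 K.

0.05 K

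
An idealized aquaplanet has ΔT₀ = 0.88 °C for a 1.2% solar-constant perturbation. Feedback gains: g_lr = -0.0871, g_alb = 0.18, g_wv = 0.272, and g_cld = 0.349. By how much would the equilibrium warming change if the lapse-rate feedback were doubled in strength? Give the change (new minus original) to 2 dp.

Original: g = 0.7139, ΔT = 0.88/(1−0.7139) = 3.0758 °C.
With doubled lapse-rate: g' = 0.6268, ΔT' = 0.88/(1−0.6268) = 2.3580 °C.
Change = 2.3580 − 3.0758 = -0.72 °C.

-0.72 °C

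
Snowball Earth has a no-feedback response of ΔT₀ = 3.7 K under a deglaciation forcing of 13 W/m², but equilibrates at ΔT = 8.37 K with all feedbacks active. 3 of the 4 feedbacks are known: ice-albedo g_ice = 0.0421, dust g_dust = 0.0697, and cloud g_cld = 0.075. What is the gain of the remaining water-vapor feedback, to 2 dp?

0.37

Amplification A = ΔT/ΔT₀ = 8.37/3.7 = 2.262.
Total gain g = 1 − 1/A = 1 − 1/2.262 = 0.5579.
Known gains sum to 0.0421 + 0.0697 + 0.075 = 0.1868.
g_wv = 0.5579 − 0.1868 = 0.37.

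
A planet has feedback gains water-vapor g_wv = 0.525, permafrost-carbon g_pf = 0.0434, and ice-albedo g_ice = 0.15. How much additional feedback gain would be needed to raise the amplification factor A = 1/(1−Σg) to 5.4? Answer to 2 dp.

0.10

Current total gain = 0.7184.
Target gain for A = 5.4: g* = 1 − 1/5.4 = 0.8148.
Additional gain needed = 0.8148 − 0.7184 = 0.10.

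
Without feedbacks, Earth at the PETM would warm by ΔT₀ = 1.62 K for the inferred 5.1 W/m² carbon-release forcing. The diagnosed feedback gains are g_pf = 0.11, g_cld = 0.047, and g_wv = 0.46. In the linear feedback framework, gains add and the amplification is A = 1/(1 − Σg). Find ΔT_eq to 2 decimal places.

4.23 K

Total gain g = 0.11 + 0.047 + 0.46 = 0.617.
Amplification A = 1/(1 − 0.617) = 2.611.
ΔT = 1.62 × 2.611 = 4.23 K.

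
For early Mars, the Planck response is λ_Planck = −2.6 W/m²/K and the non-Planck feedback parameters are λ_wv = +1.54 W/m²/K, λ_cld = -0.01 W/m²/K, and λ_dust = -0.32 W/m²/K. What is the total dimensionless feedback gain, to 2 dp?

Convert to gains: g_wv = 1.54/2.6 = 0.5923; g_cld = -0.01/2.6 = -0.003846; g_dust = -0.32/2.6 = -0.1231.
Total gain g = 0.465354.

0.47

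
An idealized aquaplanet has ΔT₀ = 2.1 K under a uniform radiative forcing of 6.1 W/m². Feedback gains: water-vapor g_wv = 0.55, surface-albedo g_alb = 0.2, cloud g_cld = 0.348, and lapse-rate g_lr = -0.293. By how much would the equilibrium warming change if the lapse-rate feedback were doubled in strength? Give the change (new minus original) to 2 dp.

-6.47 K

Original: g = 0.805, ΔT = 2.1/(1−0.805) = 10.7692 K.
With doubled lapse-rate: g' = 0.512, ΔT' = 2.1/(1−0.512) = 4.3033 K.
Change = 4.3033 − 10.7692 = -6.47 K.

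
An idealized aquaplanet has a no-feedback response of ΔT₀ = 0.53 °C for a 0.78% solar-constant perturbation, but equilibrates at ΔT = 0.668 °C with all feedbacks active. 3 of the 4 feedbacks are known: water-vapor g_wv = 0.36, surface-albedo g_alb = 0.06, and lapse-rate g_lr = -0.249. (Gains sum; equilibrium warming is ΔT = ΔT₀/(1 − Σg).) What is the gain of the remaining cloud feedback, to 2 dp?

0.04

Amplification A = ΔT/ΔT₀ = 0.668/0.53 = 1.26.
Total gain g = 1 − 1/A = 1 − 1/1.26 = 0.2063.
Known gains sum to 0.36 + 0.06 − 0.249 = 0.171.
g_cld = 0.2063 − 0.171 = 0.04.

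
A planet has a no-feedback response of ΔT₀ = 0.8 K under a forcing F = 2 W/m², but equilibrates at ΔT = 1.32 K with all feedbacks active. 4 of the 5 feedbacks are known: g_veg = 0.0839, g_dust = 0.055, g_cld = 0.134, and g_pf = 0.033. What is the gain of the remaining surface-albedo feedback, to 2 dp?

Amplification A = ΔT/ΔT₀ = 1.32/0.8 = 1.65.
Total gain g = 1 − 1/A = 1 − 1/1.65 = 0.3939.
Known gains sum to 0.0839 + 0.055 + 0.134 + 0.033 = 0.3059.
g_alb = 0.3939 − 0.3059 = 0.09.

0.09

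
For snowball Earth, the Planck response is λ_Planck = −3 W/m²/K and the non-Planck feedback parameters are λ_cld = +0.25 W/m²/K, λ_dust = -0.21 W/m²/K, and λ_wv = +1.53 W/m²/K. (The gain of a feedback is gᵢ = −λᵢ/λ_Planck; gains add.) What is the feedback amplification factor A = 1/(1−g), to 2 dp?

Convert to gains: g_cld = 0.25/3 = 0.08333; g_dust = -0.21/3 = -0.07; g_wv = 1.53/3 = 0.51.
Total gain g = 0.52333.
A = 1/(1 − 0.52333) = 2.10.

2.10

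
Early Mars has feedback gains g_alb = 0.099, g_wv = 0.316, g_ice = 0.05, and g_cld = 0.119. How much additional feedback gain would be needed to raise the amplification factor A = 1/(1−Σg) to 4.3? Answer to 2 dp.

0.18

Current total gain = 0.584.
Target gain for A = 4.3: g* = 1 − 1/4.3 = 0.7674.
Additional gain needed = 0.7674 − 0.584 = 0.18.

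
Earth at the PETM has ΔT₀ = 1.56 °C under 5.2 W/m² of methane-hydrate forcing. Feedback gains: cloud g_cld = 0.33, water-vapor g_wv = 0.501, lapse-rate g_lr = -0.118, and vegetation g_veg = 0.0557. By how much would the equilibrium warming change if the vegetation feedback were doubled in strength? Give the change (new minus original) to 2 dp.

Original: g = 0.7687, ΔT = 1.56/(1−0.7687) = 6.7445 °C.
With doubled vegetation: g' = 0.8244, ΔT' = 1.56/(1−0.8244) = 8.8838 °C.
Change = 8.8838 − 6.7445 = 2.14 °C.

2.14 °C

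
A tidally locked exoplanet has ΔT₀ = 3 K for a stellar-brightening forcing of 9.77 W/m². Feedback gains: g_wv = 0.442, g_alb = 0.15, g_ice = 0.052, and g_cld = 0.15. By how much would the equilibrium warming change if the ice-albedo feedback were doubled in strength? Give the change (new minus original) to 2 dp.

4.92 K

Original: g = 0.794, ΔT = 3/(1−0.794) = 14.5631 K.
With doubled ice-albedo: g' = 0.846, ΔT' = 3/(1−0.846) = 19.4805 K.
Change = 19.4805 − 14.5631 = 4.92 K.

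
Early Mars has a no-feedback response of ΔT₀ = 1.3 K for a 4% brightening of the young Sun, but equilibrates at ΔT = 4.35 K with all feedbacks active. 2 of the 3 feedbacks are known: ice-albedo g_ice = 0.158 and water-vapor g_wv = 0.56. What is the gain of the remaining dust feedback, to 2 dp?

-0.02

Amplification A = ΔT/ΔT₀ = 4.35/1.3 = 3.346.
Total gain g = 1 − 1/A = 1 − 1/3.346 = 0.7011.
Known gains sum to 0.158 + 0.56 = 0.718.
g_dust = 0.7011 − 0.718 = -0.02.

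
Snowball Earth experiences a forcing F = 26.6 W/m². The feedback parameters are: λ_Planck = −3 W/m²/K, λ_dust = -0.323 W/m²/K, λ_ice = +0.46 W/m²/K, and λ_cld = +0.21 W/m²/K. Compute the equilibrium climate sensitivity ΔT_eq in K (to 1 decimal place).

Net feedback parameter λ = (−3) + (-0.323) + (+0.46) + (+0.21) = -2.653 W/m²/K.
ΔT = −F/λ = −26.6/(-2.653) = 10.0 K.

10.0 K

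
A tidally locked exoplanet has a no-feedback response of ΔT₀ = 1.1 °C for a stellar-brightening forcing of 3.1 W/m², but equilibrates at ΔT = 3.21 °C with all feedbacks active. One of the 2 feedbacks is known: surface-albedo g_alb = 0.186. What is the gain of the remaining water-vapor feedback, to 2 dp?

Amplification A = ΔT/ΔT₀ = 3.21/1.1 = 2.918.
Total gain g = 1 − 1/A = 1 − 1/2.918 = 0.6573.
The known gain is 0.186.
g_wv = 0.6573 − 0.186 = 0.47.

0.47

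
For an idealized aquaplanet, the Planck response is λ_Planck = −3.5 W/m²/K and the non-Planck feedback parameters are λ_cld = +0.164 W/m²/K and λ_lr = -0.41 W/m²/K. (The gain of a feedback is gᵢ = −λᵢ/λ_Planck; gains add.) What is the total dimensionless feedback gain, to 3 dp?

-0.070

Convert to gains: g_cld = 0.164/3.5 = 0.04686; g_lr = -0.41/3.5 = -0.1171.
Total gain g = -0.07024.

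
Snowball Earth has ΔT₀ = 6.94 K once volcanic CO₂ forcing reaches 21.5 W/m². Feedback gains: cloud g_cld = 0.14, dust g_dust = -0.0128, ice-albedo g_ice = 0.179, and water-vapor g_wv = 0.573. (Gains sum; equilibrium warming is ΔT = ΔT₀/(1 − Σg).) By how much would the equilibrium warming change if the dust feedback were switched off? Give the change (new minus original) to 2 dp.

6.81 K

Original: g = 0.8792, ΔT = 6.94/(1−0.8792) = 57.4503 K.
Without dust: g' = 0.892, ΔT' = 6.94/(1−0.892) = 64.2593 K.
Change = 64.2593 − 57.4503 = 6.81 K.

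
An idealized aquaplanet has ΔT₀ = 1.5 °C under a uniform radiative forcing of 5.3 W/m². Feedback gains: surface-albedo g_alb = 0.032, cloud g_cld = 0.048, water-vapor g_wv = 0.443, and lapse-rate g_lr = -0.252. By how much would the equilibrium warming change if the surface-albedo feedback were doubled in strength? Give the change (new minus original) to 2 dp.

0.09 °C

Original: g = 0.271, ΔT = 1.5/(1−0.271) = 2.0576 °C.
With doubled surface-albedo: g' = 0.303, ΔT' = 1.5/(1−0.303) = 2.1521 °C.
Change = 2.1521 − 2.0576 = 0.09 °C.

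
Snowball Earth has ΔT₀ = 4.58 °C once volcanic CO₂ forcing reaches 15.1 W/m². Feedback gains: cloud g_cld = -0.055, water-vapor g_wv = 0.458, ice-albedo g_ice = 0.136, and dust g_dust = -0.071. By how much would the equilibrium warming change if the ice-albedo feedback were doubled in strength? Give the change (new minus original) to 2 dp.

2.96 °C

Original: g = 0.468, ΔT = 4.58/(1−0.468) = 8.6090 °C.
With doubled ice-albedo: g' = 0.604, ΔT' = 4.58/(1−0.604) = 11.5657 °C.
Change = 11.5657 − 8.6090 = 2.96 °C.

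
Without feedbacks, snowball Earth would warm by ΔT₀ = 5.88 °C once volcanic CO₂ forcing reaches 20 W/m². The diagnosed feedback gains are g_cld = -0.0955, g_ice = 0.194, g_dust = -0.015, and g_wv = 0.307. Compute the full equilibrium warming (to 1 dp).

Total gain g = -0.0955 + 0.194 − 0.015 + 0.307 = 0.3905.
Amplification A = 1/(1 − 0.3905) = 1.641.
ΔT = 5.88 × 1.641 = 9.6 °C.

9.6 °C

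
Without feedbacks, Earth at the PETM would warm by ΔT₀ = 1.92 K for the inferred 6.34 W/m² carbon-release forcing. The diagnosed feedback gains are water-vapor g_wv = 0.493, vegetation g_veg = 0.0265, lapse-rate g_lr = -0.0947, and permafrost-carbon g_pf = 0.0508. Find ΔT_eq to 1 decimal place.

Total gain g = 0.493 + 0.0265 − 0.0947 + 0.0508 = 0.4756.
Amplification A = 1/(1 − 0.4756) = 1.907.
ΔT = 1.92 × 1.907 = 3.7 K.

3.7 K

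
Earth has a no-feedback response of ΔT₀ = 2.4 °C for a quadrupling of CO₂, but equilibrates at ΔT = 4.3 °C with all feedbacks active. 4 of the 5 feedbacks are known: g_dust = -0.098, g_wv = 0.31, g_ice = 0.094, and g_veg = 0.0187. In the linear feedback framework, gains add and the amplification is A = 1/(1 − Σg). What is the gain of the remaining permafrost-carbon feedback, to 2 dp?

0.12

Amplification A = ΔT/ΔT₀ = 4.3/2.4 = 1.792.
Total gain g = 1 − 1/A = 1 − 1/1.792 = 0.442.
Known gains sum to -0.098 + 0.31 + 0.094 + 0.0187 = 0.3247.
g_pf = 0.442 − 0.3247 = 0.12.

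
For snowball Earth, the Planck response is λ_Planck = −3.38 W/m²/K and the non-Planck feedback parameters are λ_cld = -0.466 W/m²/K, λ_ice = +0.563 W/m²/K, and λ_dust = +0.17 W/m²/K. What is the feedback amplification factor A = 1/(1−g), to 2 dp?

Convert to gains: g_cld = -0.466/3.38 = -0.1379; g_ice = 0.563/3.38 = 0.1666; g_dust = 0.17/3.38 = 0.0503.
Total gain g = 0.079.
A = 1/(1 − 0.079) = 1.09.

1.09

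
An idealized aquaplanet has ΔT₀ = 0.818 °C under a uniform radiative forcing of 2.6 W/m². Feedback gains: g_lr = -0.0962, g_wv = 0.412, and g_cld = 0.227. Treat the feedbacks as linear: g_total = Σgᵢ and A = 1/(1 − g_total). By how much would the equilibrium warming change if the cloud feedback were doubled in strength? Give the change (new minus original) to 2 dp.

Original: g = 0.5428, ΔT = 0.818/(1−0.5428) = 1.7892 °C.
With doubled cloud: g' = 0.7698, ΔT' = 0.818/(1−0.7698) = 3.5534 °C.
Change = 3.5534 − 1.7892 = 1.76 °C.

1.76 °C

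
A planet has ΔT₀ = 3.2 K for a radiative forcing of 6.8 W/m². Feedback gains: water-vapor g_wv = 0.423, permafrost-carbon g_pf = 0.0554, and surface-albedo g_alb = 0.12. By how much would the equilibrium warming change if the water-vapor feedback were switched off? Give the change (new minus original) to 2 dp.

-4.09 K

Original: g = 0.5984, ΔT = 3.2/(1−0.5984) = 7.9681 K.
Without water-vapor: g' = 0.1754, ΔT' = 3.2/(1−0.1754) = 3.8807 K.
Change = 3.8807 − 7.9681 = -4.09 K.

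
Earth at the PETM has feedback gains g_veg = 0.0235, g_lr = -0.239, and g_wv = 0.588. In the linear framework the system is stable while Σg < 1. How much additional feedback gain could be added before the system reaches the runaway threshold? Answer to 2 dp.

0.63

Current total gain = 0.0235 − 0.239 + 0.588 = 0.3725.
Margin to runaway = 1 − 0.3725 = 0.63.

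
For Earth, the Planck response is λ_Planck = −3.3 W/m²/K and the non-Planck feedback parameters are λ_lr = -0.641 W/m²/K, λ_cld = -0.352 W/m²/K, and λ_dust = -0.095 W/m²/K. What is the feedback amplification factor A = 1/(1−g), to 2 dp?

Convert to gains: g_lr = -0.641/3.3 = -0.1942; g_cld = -0.352/3.3 = -0.1067; g_dust = -0.095/3.3 = -0.02879.
Total gain g = -0.32969.
A = 1/(1 + 0.32969) = 0.75.

0.75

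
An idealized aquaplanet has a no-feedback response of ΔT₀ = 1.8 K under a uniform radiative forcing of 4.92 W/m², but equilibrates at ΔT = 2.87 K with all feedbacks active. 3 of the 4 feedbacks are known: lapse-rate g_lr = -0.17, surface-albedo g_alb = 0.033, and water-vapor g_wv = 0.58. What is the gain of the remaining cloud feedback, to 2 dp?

Amplification A = ΔT/ΔT₀ = 2.87/1.8 = 1.594.
Total gain g = 1 − 1/A = 1 − 1/1.594 = 0.3726.
Known gains sum to -0.17 + 0.033 + 0.58 = 0.443.
g_cld = 0.3726 − 0.443 = -0.07.

-0.07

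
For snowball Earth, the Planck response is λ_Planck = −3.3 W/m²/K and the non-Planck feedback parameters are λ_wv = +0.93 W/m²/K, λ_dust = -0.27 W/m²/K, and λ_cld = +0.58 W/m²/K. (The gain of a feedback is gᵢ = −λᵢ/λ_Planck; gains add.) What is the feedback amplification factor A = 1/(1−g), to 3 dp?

1.602

Convert to gains: g_wv = 0.93/3.3 = 0.2818; g_dust = -0.27/3.3 = -0.08182; g_cld = 0.58/3.3 = 0.1758.
Total gain g = 0.37578.
A = 1/(1 − 0.37578) = 1.602.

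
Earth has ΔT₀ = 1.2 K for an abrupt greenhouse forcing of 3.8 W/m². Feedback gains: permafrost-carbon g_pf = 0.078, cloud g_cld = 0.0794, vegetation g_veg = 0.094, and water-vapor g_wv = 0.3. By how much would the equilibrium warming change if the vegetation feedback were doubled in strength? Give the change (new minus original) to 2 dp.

0.71 K

Original: g = 0.5514, ΔT = 1.2/(1−0.5514) = 2.6750 K.
With doubled vegetation: g' = 0.6454, ΔT' = 1.2/(1−0.6454) = 3.3841 K.
Change = 3.3841 − 2.6750 = 0.71 K.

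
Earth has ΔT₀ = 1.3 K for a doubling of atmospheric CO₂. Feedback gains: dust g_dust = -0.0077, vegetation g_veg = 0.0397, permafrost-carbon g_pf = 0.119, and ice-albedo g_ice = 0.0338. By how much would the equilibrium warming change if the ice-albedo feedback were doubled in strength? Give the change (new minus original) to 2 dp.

Original: g = 0.1848, ΔT = 1.3/(1−0.1848) = 1.5947 K.
With doubled ice-albedo: g' = 0.2186, ΔT' = 1.3/(1−0.2186) = 1.6637 K.
Change = 1.6637 − 1.5947 = 0.07 K.

0.07 K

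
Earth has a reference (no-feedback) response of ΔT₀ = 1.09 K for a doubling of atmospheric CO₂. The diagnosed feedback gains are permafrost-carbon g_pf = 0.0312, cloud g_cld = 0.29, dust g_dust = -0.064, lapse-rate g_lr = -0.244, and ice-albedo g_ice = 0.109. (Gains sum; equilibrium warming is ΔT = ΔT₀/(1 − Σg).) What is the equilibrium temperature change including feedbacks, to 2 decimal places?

1.24 K

Total gain g = 0.0312 + 0.29 − 0.064 − 0.244 + 0.109 = 0.1222.
Amplification A = 1/(1 − 0.1222) = 1.139.
ΔT = 1.09 × 1.139 = 1.24 K.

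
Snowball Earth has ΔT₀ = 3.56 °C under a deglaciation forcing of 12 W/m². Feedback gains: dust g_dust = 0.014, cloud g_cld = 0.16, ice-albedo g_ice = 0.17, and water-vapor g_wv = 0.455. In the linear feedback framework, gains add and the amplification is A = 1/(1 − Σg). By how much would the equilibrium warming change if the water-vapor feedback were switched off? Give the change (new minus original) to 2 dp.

Original: g = 0.799, ΔT = 3.56/(1−0.799) = 17.7114 °C.
Without water-vapor: g' = 0.344, ΔT' = 3.56/(1−0.344) = 5.4268 °C.
Change = 5.4268 − 17.7114 = -12.28 °C.

-12.28 °C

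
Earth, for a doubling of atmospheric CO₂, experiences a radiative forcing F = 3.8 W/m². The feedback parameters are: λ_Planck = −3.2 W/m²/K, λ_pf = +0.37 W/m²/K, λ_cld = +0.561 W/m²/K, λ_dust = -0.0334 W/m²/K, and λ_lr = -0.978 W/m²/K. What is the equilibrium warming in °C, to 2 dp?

Net feedback parameter λ = (−3.2) + (+0.37) + (+0.561) + (-0.0334) + (-0.978) = -3.2804 W/m²/K.
ΔT = −F/λ = −3.8/(-3.2804) = 1.16 °C.

1.16 °C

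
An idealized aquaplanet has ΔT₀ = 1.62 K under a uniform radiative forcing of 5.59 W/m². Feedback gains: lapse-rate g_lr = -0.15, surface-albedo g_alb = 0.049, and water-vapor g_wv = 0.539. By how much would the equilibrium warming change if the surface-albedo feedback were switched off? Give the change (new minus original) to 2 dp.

-0.23 K

Original: g = 0.438, ΔT = 1.62/(1−0.438) = 2.8826 K.
Without surface-albedo: g' = 0.389, ΔT' = 1.62/(1−0.389) = 2.6514 K.
Change = 2.6514 − 2.8826 = -0.23 K.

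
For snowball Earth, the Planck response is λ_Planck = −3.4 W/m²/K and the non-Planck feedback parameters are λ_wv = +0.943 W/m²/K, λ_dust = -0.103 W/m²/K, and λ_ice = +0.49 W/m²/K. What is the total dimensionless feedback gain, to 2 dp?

Convert to gains: g_wv = 0.943/3.4 = 0.2774; g_dust = -0.103/3.4 = -0.03029; g_ice = 0.49/3.4 = 0.1441.
Total gain g = 0.39121.

0.39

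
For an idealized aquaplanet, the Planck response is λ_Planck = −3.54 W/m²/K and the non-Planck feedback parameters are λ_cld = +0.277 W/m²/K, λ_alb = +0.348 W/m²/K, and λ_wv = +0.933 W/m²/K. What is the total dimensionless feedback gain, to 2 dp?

Convert to gains: g_cld = 0.277/3.54 = 0.07825; g_alb = 0.348/3.54 = 0.09831; g_wv = 0.933/3.54 = 0.2636.
Total gain g = 0.44016.

0.44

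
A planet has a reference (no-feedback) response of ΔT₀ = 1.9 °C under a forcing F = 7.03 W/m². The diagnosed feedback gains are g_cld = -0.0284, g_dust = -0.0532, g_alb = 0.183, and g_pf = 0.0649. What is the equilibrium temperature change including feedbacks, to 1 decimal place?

2.3 °C

Total gain g = -0.0284 − 0.0532 + 0.183 + 0.0649 = 0.1663.
Amplification A = 1/(1 − 0.1663) = 1.199.
ΔT = 1.9 × 1.199 = 2.3 °C.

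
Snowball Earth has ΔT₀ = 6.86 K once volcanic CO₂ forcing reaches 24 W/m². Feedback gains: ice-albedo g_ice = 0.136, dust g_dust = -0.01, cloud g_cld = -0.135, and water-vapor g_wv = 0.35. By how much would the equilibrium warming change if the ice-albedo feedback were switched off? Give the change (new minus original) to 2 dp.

Original: g = 0.341, ΔT = 6.86/(1−0.341) = 10.4097 K.
Without ice-albedo: g' = 0.205, ΔT' = 6.86/(1−0.205) = 8.6289 K.
Change = 8.6289 − 10.4097 = -1.78 K.

-1.78 K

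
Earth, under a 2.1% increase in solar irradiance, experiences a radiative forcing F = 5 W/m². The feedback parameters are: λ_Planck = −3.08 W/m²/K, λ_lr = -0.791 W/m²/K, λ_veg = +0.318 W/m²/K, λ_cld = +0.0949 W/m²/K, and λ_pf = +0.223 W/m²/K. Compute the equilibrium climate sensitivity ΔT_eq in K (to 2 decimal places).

Net feedback parameter λ = (−3.08) + (-0.791) + (+0.318) + (+0.0949) + (+0.223) = -3.2351 W/m²/K.
ΔT = −F/λ = −5/(-3.2351) = 1.55 K.

1.55 K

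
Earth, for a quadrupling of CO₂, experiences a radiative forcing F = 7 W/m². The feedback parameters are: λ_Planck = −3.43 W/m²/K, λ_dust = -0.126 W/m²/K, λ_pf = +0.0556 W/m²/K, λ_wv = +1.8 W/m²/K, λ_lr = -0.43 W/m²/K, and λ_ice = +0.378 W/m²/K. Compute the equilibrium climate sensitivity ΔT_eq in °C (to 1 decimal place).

Net feedback parameter λ = (−3.43) + (-0.126) + (+0.0556) + (+1.8) + (-0.43) + (+0.378) = -1.7524 W/m²/K.
ΔT = −F/λ = −7/(-1.7524) = 4.0 °C.

4.0 °C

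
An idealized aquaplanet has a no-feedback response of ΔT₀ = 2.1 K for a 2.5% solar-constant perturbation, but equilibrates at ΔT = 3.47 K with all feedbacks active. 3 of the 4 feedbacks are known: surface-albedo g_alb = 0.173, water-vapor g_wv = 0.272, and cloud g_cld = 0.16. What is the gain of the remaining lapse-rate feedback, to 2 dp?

-0.21

Amplification A = ΔT/ΔT₀ = 3.47/2.1 = 1.652.
Total gain g = 1 − 1/A = 1 − 1/1.652 = 0.3947.
Known gains sum to 0.173 + 0.272 + 0.16 = 0.605.
g_lr = 0.3947 − 0.605 = -0.21.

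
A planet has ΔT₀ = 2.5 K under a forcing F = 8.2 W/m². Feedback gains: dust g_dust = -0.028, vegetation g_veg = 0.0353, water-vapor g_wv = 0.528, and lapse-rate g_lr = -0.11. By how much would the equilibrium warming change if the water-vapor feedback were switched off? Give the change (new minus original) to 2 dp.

Original: g = 0.4253, ΔT = 2.5/(1−0.4253) = 4.3501 K.
Without water-vapor: g' = -0.1027, ΔT' = 2.5/(1+0.1027) = 2.2672 K.
Change = 2.2672 − 4.3501 = -2.08 K.

-2.08 K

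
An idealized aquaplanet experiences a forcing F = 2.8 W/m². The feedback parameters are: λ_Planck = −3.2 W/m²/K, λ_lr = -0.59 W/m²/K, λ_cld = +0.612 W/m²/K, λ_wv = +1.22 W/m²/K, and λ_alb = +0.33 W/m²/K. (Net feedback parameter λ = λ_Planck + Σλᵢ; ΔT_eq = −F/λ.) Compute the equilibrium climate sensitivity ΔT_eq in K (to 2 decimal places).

1.72 K

Net feedback parameter λ = (−3.2) + (-0.59) + (+0.612) + (+1.22) + (+0.33) = -1.628 W/m²/K.
ΔT = −F/λ = −2.8/(-1.628) = 1.72 K.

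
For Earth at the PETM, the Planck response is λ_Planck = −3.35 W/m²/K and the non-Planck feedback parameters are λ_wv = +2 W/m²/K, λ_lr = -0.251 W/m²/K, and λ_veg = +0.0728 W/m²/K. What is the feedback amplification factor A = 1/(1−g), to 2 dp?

2.19

Convert to gains: g_wv = 2/3.35 = 0.597; g_lr = -0.251/3.35 = -0.07493; g_veg = 0.0728/3.35 = 0.02173.
Total gain g = 0.5438.
A = 1/(1 − 0.5438) = 2.19.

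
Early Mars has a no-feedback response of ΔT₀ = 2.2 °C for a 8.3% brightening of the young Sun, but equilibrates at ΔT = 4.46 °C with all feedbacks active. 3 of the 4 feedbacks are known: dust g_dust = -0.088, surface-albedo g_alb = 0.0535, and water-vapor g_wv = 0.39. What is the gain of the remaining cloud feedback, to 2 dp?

0.15

Amplification A = ΔT/ΔT₀ = 4.46/2.2 = 2.027.
Total gain g = 1 − 1/A = 1 − 1/2.027 = 0.5067.
Known gains sum to -0.088 + 0.0535 + 0.39 = 0.3555.
g_cld = 0.5067 − 0.3555 = 0.15.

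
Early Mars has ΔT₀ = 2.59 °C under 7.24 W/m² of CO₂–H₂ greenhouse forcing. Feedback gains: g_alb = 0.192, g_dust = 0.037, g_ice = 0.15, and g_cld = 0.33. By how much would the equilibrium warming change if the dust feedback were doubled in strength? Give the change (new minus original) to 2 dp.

Original: g = 0.709, ΔT = 2.59/(1−0.709) = 8.9003 °C.
With doubled dust: g' = 0.746, ΔT' = 2.59/(1−0.746) = 10.1969 °C.
Change = 10.1969 − 8.9003 = 1.30 °C.

1.30 °C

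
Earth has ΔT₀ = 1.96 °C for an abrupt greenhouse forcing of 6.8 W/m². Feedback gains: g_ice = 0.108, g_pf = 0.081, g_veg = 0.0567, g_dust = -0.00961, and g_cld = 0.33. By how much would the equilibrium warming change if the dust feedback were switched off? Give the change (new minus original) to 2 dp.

0.10 °C

Original: g = 0.56609, ΔT = 1.96/(1−0.56609) = 4.5171 °C.
Without dust: g' = 0.5757, ΔT' = 1.96/(1−0.5757) = 4.6194 °C.
Change = 4.6194 − 4.5171 = 0.10 °C.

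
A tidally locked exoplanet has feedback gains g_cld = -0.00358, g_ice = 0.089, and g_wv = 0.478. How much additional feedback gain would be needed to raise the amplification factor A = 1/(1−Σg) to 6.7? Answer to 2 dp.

Current total gain = 0.56342.
Target gain for A = 6.7: g* = 1 − 1/6.7 = 0.8507.
Additional gain needed = 0.8507 − 0.56342 = 0.29.

0.29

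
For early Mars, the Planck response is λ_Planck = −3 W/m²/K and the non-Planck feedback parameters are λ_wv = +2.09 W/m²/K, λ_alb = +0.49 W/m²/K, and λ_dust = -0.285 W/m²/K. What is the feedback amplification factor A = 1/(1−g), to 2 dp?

Convert to gains: g_wv = 2.09/3 = 0.6967; g_alb = 0.49/3 = 0.1633; g_dust = -0.285/3 = -0.095.
Total gain g = 0.765.
A = 1/(1 − 0.765) = 4.26.

4.26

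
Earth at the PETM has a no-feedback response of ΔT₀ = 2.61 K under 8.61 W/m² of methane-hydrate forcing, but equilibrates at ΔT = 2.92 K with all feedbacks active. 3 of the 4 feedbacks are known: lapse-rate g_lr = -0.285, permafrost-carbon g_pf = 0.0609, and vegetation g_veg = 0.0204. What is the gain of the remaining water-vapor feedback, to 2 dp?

0.31

Amplification A = ΔT/ΔT₀ = 2.92/2.61 = 1.119.
Total gain g = 1 − 1/A = 1 − 1/1.119 = 0.1063.
Known gains sum to -0.285 + 0.0609 + 0.0204 = -0.2037.
g_wv = 0.1063 + 0.2037 = 0.31.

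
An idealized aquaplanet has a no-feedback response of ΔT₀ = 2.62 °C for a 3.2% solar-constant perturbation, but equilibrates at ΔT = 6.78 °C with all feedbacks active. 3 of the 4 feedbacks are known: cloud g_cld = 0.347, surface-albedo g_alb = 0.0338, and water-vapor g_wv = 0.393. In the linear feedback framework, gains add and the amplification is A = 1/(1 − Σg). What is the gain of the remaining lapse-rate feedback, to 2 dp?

Amplification A = ΔT/ΔT₀ = 6.78/2.62 = 2.588.
Total gain g = 1 − 1/A = 1 − 1/2.588 = 0.6136.
Known gains sum to 0.347 + 0.0338 + 0.393 = 0.7738.
g_lr = 0.6136 − 0.7738 = -0.16.

-0.16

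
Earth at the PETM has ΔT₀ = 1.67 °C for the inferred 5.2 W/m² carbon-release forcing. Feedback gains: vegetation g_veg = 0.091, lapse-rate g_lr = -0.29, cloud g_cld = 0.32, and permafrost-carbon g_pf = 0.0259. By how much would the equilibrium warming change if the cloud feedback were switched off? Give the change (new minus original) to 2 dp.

-0.53 °C

Original: g = 0.1469, ΔT = 1.67/(1−0.1469) = 1.9576 °C.
Without cloud: g' = -0.1731, ΔT' = 1.67/(1+0.1731) = 1.4236 °C.
Change = 1.4236 − 1.9576 = -0.53 °C.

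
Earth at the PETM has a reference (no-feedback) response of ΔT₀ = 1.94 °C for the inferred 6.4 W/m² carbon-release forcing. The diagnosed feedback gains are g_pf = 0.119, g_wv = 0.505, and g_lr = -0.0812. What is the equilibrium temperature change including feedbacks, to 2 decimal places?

4.24 °C

Total gain g = 0.119 + 0.505 − 0.0812 = 0.5428.
Amplification A = 1/(1 − 0.5428) = 2.187.
ΔT = 1.94 × 2.187 = 4.24 °C.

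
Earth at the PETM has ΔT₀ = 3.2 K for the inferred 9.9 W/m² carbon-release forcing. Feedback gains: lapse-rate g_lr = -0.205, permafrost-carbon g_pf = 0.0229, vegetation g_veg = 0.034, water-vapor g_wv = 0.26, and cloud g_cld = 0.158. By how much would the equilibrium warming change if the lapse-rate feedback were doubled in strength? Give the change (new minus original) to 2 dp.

-0.96 K

Original: g = 0.2699, ΔT = 3.2/(1−0.2699) = 4.3830 K.
With doubled lapse-rate: g' = 0.0649, ΔT' = 3.2/(1−0.0649) = 3.4221 K.
Change = 3.4221 − 4.3830 = -0.96 K.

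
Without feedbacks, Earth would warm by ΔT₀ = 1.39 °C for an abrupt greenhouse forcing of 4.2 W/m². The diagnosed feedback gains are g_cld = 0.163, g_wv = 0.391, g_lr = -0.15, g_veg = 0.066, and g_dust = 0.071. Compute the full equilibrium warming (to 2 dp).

3.03 °C

Total gain g = 0.163 + 0.391 − 0.15 + 0.066 + 0.071 = 0.541.
Amplification A = 1/(1 − 0.541) = 2.179.
ΔT = 1.39 × 2.179 = 3.03 °C.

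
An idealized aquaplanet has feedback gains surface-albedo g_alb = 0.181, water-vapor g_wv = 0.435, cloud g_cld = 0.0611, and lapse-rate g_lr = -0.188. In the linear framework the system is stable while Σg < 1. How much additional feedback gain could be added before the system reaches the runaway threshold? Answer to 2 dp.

0.51

Current total gain = 0.181 + 0.435 + 0.0611 − 0.188 = 0.4891.
Margin to runaway = 1 − 0.4891 = 0.51.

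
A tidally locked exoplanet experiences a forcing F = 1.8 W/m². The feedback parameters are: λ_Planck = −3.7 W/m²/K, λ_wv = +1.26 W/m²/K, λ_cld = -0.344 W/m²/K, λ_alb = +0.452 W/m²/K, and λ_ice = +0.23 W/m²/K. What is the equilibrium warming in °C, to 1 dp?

Net feedback parameter λ = (−3.7) + (+1.26) + (-0.344) + (+0.452) + (+0.23) = -2.102 W/m²/K.
ΔT = −F/λ = −1.8/(-2.102) = 0.9 °C.

0.9 °C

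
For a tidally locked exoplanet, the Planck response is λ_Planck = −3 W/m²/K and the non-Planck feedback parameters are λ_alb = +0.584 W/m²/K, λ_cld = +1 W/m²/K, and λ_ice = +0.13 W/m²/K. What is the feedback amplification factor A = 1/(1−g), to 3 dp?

2.333

Convert to gains: g_alb = 0.584/3 = 0.1947; g_cld = 1/3 = 0.3333; g_ice = 0.13/3 = 0.04333.
Total gain g = 0.57133.
A = 1/(1 − 0.57133) = 2.333.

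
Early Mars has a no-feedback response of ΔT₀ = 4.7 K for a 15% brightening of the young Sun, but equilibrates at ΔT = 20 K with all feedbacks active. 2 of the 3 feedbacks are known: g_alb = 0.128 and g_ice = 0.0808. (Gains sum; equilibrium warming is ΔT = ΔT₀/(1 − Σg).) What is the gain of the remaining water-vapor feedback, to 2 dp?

Amplification A = ΔT/ΔT₀ = 20/4.7 = 4.255.
Total gain g = 1 − 1/A = 1 − 1/4.255 = 0.765.
Known gains sum to 0.128 + 0.0808 = 0.2088.
g_wv = 0.765 − 0.2088 = 0.56.

0.56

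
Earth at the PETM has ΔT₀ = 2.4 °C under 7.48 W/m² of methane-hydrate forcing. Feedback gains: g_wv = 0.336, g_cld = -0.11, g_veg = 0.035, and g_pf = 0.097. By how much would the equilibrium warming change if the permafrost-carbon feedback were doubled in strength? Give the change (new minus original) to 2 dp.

0.67 °C

Original: g = 0.358, ΔT = 2.4/(1−0.358) = 3.7383 °C.
With doubled permafrost-carbon: g' = 0.455, ΔT' = 2.4/(1−0.455) = 4.4037 °C.
Change = 4.4037 − 3.7383 = 0.67 °C.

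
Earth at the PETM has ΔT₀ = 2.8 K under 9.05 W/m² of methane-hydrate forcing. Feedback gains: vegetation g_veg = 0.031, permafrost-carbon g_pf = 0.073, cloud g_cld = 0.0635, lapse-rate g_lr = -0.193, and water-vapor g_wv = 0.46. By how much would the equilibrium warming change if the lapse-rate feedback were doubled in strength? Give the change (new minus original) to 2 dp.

Original: g = 0.4345, ΔT = 2.8/(1−0.4345) = 4.9514 K.
With doubled lapse-rate: g' = 0.2415, ΔT' = 2.8/(1−0.2415) = 3.6915 K.
Change = 3.6915 − 4.9514 = -1.26 K.

-1.26 K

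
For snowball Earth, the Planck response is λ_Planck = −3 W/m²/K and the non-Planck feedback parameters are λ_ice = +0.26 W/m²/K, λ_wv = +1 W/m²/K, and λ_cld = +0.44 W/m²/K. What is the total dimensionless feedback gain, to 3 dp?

0.567

Convert to gains: g_ice = 0.26/3 = 0.08667; g_wv = 1/3 = 0.3333; g_cld = 0.44/3 = 0.1467.
Total gain g = 0.56667.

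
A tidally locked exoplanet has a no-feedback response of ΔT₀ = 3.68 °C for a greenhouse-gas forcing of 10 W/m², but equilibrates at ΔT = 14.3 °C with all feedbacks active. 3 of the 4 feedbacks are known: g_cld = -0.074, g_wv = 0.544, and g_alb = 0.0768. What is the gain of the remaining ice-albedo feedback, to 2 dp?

Amplification A = ΔT/ΔT₀ = 14.3/3.68 = 3.886.
Total gain g = 1 − 1/A = 1 − 1/3.886 = 0.7427.
Known gains sum to -0.074 + 0.544 + 0.0768 = 0.5468.
g_ice = 0.7427 − 0.5468 = 0.20.

0.20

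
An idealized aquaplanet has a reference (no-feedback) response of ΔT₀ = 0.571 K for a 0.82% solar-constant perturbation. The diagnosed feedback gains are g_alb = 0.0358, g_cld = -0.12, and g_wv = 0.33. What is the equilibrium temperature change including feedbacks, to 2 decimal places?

0.76 K

Total gain g = 0.0358 − 0.12 + 0.33 = 0.2458.
Amplification A = 1/(1 − 0.2458) = 1.326.
ΔT = 0.571 × 1.326 = 0.76 K.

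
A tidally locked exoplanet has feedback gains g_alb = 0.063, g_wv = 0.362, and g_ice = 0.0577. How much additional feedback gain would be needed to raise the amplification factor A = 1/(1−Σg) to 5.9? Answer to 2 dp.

0.35

Current total gain = 0.4827.
Target gain for A = 5.9: g* = 1 − 1/5.9 = 0.8305.
Additional gain needed = 0.8305 − 0.4827 = 0.35.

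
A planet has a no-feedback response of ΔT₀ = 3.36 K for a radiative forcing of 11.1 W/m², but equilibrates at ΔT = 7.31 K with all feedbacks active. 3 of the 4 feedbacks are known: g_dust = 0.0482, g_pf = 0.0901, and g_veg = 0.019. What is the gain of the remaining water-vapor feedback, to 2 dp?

0.38

Amplification A = ΔT/ΔT₀ = 7.31/3.36 = 2.176.
Total gain g = 1 − 1/A = 1 − 1/2.176 = 0.5404.
Known gains sum to 0.0482 + 0.0901 + 0.019 = 0.1573.
g_wv = 0.5404 − 0.1573 = 0.38.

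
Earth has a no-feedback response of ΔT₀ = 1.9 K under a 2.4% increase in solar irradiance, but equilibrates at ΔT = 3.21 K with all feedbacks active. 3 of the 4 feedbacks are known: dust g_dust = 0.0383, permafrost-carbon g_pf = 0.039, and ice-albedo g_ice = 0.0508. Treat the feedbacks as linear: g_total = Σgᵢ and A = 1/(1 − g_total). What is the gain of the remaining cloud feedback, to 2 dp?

0.28

Amplification A = ΔT/ΔT₀ = 3.21/1.9 = 1.689.
Total gain g = 1 − 1/A = 1 − 1/1.689 = 0.4079.
Known gains sum to 0.0383 + 0.039 + 0.0508 = 0.1281.
g_cld = 0.4079 − 0.1281 = 0.28.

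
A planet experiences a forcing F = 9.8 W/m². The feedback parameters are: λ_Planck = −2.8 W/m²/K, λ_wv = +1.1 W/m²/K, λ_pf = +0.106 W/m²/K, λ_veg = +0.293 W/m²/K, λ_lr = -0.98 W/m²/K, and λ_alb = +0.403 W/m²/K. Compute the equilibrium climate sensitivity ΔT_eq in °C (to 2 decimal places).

5.22 °C

Net feedback parameter λ = (−2.8) + (+1.1) + (+0.106) + (+0.293) + (-0.98) + (+0.403) = -1.878 W/m²/K.
ΔT = −F/λ = −9.8/(-1.878) = 5.22 °C.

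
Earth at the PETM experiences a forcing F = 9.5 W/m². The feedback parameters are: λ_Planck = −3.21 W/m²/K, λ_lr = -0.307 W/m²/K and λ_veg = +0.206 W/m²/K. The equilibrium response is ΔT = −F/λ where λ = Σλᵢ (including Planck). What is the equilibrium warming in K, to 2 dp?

2.87 K

Net feedback parameter λ = (−3.21) + (-0.307) + (+0.206) = -3.311 W/m²/K.
ΔT = −F/λ = −9.5/(-3.311) = 2.87 K.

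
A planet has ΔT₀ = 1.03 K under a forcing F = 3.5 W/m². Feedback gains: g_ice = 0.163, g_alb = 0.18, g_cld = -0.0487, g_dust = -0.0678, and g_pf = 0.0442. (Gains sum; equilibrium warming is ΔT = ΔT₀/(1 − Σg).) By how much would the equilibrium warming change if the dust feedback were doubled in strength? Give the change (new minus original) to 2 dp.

Original: g = 0.2707, ΔT = 1.03/(1−0.2707) = 1.4123 K.
With doubled dust: g' = 0.2029, ΔT' = 1.03/(1−0.2029) = 1.2922 K.
Change = 1.2922 − 1.4123 = -0.12 K.

-0.12 K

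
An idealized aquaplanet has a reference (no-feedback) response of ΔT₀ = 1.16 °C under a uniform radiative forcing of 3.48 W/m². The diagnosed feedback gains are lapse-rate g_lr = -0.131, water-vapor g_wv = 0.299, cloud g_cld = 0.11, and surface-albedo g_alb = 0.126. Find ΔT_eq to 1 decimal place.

Total gain g = -0.131 + 0.299 + 0.11 + 0.126 = 0.404.
Amplification A = 1/(1 − 0.404) = 1.678.
ΔT = 1.16 × 1.678 = 1.9 °C.

1.9 °C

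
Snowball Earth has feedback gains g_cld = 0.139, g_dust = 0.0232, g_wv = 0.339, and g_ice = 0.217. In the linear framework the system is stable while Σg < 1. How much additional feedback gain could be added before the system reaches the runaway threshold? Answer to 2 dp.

Current total gain = 0.139 + 0.0232 + 0.339 + 0.217 = 0.7182.
Margin to runaway = 1 − 0.7182 = 0.28.

0.28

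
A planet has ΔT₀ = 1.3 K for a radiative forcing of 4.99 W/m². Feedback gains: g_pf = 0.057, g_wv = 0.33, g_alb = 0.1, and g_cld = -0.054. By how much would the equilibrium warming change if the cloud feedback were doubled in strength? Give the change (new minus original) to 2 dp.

Original: g = 0.433, ΔT = 1.3/(1−0.433) = 2.2928 K.
With doubled cloud: g' = 0.379, ΔT' = 1.3/(1−0.379) = 2.0934 K.
Change = 2.0934 − 2.2928 = -0.20 K.

-0.20 K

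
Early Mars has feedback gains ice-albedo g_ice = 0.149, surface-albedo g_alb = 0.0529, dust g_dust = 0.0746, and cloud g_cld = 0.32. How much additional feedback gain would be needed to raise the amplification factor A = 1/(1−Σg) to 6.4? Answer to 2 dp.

Current total gain = 0.5965.
Target gain for A = 6.4: g* = 1 − 1/6.4 = 0.8438.
Additional gain needed = 0.8438 − 0.5965 = 0.25.

0.25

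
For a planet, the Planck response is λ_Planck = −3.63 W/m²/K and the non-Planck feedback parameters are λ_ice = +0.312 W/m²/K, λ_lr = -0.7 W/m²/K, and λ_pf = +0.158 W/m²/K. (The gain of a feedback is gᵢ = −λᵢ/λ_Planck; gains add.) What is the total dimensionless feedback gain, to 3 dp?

Convert to gains: g_ice = 0.312/3.63 = 0.08595; g_lr = -0.7/3.63 = -0.1928; g_pf = 0.158/3.63 = 0.04353.
Total gain g = -0.06332.

-0.063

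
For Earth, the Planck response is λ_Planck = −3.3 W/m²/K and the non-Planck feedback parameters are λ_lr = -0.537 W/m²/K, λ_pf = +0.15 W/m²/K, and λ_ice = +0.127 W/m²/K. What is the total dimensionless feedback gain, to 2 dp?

-0.08

Convert to gains: g_lr = -0.537/3.3 = -0.1627; g_pf = 0.15/3.3 = 0.04545; g_ice = 0.127/3.3 = 0.03848.
Total gain g = -0.07877.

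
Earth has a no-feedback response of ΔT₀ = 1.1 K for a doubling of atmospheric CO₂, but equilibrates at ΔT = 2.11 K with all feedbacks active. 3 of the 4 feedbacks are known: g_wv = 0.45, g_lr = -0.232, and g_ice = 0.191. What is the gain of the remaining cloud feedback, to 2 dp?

Amplification A = ΔT/ΔT₀ = 2.11/1.1 = 1.918.
Total gain g = 1 − 1/A = 1 − 1/1.918 = 0.4786.
Known gains sum to 0.45 − 0.232 + 0.191 = 0.409.
g_cld = 0.4786 − 0.409 = 0.07.

0.07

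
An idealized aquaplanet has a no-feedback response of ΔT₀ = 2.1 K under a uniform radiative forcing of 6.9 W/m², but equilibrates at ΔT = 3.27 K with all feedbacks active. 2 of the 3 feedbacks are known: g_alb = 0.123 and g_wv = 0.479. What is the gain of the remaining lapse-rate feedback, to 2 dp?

Amplification A = ΔT/ΔT₀ = 3.27/2.1 = 1.557.
Total gain g = 1 − 1/A = 1 − 1/1.557 = 0.3577.
Known gains sum to 0.123 + 0.479 = 0.602.
g_lr = 0.3577 − 0.602 = -0.24.

-0.24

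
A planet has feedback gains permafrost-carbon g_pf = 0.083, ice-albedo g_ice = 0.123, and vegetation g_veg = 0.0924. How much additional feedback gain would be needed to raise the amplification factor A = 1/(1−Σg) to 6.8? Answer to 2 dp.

0.55

Current total gain = 0.2984.
Target gain for A = 6.8: g* = 1 − 1/6.8 = 0.8529.
Additional gain needed = 0.8529 − 0.2984 = 0.55.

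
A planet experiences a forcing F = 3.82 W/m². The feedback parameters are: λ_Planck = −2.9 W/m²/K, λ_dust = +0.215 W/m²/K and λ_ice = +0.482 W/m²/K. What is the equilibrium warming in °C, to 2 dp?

1.73 °C

Net feedback parameter λ = (−2.9) + (+0.215) + (+0.482) = -2.203 W/m²/K.
ΔT = −F/λ = −3.82/(-2.203) = 1.73 °C.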